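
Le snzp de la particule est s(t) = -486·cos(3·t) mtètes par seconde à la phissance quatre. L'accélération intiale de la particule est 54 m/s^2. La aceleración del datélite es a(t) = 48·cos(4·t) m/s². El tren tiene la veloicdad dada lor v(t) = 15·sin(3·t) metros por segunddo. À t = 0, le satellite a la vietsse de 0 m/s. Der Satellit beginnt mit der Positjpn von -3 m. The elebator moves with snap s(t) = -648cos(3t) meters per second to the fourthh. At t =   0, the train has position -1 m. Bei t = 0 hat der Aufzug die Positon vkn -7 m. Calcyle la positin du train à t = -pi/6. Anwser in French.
Pour résoudre ceci, nous devons prendre 1 primitive de notre équation de la vitesse v(t) = 15·sin(3·t). La primitive de la vitesse est la position. En utilisant x(0) = -1, nous obtenons x(t) = 4 - 5·cos(3·t). Nous avons la position x(t) = 4 - 5·cos(3·t). En substituant t = -pi/6: x(-pi/6) = 4.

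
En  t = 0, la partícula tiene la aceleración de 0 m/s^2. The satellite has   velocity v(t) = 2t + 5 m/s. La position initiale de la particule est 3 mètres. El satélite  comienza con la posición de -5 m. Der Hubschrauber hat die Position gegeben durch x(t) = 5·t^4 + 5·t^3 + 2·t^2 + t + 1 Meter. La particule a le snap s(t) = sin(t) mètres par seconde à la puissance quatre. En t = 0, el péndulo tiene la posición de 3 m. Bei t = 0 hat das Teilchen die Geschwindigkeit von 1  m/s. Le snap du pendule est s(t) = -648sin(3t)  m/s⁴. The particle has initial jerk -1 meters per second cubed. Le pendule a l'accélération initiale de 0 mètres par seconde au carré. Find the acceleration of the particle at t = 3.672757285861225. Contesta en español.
Para resolver esto, necesitamos tomar 2 antiderivadas de nuestra ecuación del snap s(t) = sin(t). Tomando ∫s(t)dt y aplicando j(0) = -1, encontramos j(t) = -cos(t). La antiderivada de la sacudida, con a(0) = 0, da la aceleración: a(t) = -sin(t). Usando a(t) = -sin(t) y sustituyendo t = 3.672757285861225, encontramos a = 0.506537851091362.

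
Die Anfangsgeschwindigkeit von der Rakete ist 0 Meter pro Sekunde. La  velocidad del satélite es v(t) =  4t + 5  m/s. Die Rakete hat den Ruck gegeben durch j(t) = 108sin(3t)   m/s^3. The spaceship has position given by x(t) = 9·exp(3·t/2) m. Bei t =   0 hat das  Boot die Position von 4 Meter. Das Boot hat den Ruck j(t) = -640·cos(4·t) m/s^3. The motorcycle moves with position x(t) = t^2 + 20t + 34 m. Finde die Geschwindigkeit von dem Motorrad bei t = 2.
Wir müssen unsere Gleichung für die Position x(t) = t^2 + 20·t + 34 1-mal ableiten. Die Ableitung von der Position ergibt die Geschwindigkeit: v(t) = 2·t + 20. Mit v(t) = 2·t + 20 und Einsetzen von t = 2, finden wir v = 24.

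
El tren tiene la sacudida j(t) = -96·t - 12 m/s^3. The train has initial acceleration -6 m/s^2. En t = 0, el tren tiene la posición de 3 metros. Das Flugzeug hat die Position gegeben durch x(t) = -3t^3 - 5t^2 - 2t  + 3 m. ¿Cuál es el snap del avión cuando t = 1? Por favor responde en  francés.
En partant de la position x(t) = -3·t^3 - 5·t^2 - 2·t + 3, nous prenons 4 dérivées. En prenant d/dt de x(t), nous trouvons v(t) = -9·t^2 - 10·t - 2. En prenant d/dt de v(t), nous trouvons a(t) = -18·t - 10. La dérivée de l'accélération donne le jerk: j(t) = -18. En dérivant le jerk, nous obtenons le snap: s(t) = 0. De l'équation du snap s(t) = 0, nous substituons t = 1 pour obtenir s = 0.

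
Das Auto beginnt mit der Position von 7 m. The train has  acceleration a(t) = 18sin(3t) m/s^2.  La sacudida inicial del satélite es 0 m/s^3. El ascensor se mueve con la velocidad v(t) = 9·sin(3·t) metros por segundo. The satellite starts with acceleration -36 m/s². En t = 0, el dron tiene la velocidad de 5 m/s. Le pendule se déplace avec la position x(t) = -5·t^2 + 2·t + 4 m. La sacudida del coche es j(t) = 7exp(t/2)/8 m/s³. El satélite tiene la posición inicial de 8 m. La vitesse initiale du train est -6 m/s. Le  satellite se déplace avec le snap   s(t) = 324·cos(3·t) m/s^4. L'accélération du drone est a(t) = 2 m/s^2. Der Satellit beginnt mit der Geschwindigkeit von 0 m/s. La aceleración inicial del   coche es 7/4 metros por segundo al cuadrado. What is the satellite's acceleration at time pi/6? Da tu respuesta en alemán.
Wir müssen unsere Gleichung für den Snap s(t) = 324·cos(3·t) 2-mal integrieren. Mit ∫s(t)dt und Anwendung von j(0) = 0, finden wir j(t) = 108·sin(3·t). Durch Integration von dem Ruck und Verwendung der Anfangsbedingung a(0) = -36, erhalten wir a(t) = -36·cos(3·t). Wir haben die Beschleunigung a(t) = -36·cos(3·t). Durch Einsetzen von t = pi/6: a(pi/6) = 0.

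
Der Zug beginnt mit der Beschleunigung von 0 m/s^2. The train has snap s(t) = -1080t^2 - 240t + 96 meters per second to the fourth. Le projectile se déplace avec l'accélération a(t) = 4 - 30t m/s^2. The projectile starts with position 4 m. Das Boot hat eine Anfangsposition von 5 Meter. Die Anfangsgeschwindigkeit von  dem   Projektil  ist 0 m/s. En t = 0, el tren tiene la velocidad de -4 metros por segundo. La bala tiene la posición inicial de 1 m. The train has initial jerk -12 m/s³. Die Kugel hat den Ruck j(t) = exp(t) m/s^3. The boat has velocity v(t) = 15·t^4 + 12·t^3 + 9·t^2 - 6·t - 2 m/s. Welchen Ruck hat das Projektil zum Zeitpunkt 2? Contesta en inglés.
We must differentiate our acceleration equation a(t) = 4 - 30·t 1 time. The derivative of acceleration gives jerk: j(t) = -30. From the given jerk equation j(t) = -30, we substitute t = 2 to get j = -30.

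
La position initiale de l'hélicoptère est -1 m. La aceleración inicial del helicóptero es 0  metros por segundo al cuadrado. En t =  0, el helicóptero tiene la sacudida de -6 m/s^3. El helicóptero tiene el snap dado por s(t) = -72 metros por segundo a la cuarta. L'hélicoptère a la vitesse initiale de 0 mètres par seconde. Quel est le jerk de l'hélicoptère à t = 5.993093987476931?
Nous devons intégrer notre équation du snap s(t) = -72 1 fois. En intégrant le snap et en utilisant la condition initiale j(0) = -6, nous obtenons j(t) = -72·t - 6. En utilisant j(t) = -72·t - 6 et en substituant t = 5.993093987476931, nous trouvons j = -437.502767098339.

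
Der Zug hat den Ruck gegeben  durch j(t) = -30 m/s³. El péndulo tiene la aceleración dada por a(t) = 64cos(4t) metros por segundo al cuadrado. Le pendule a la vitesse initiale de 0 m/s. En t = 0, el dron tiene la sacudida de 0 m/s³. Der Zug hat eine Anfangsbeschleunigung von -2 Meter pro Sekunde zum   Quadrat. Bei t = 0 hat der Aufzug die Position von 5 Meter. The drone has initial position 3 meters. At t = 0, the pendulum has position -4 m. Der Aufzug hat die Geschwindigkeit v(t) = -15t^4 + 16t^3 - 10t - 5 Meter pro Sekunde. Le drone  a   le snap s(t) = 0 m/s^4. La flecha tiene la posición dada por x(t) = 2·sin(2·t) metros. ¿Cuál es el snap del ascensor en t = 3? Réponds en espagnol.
Para resolver esto, necesitamos tomar 3 derivadas de nuestra ecuación de la velocidad v(t) = -15·t^4 + 16·t^3 - 10·t - 5. Tomando d/dt de v(t), encontramos a(t) = -60·t^3 + 48·t^2 - 10. La derivada de la aceleración da la sacudida: j(t) = -180·t^2 + 96·t. La derivada de la sacudida da el snap: s(t) = 96 - 360·t. Tenemos el snap s(t) = 96 - 360·t. Sustituyendo t = 3: s(3) = -984.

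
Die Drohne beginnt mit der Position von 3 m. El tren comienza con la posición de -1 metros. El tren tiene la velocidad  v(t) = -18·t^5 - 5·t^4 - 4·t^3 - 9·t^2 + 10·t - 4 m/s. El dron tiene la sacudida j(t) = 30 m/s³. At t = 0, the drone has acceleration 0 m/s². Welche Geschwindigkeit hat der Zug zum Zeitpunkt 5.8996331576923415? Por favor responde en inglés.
We have velocity v(t) = -18·t^5 - 5·t^4 - 4·t^3 - 9·t^2 + 10·t - 4. Substituting t = 5.8996331576923415: v(5.8996331576923415) = -135783.163638120.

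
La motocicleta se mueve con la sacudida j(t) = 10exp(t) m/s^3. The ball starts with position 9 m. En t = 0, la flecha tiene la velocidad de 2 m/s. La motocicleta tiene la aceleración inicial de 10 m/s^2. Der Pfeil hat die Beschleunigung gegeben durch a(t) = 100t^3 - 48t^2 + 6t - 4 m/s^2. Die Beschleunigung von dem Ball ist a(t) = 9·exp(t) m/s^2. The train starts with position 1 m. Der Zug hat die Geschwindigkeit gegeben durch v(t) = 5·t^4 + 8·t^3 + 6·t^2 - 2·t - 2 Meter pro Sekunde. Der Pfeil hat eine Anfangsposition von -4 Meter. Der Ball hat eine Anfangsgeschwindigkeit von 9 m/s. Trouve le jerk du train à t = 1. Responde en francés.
Pour résoudre ceci, nous devons prendre 2 dérivées de notre équation de la vitesse v(t) = 5·t^4 + 8·t^3 + 6·t^2 - 2·t - 2. En prenant d/dt de v(t), nous trouvons a(t) = 20·t^3 + 24·t^2 + 12·t - 2. En dérivant l'accélération, nous obtenons le jerk: j(t) = 60·t^2 + 48·t + 12. Nous avons le jerk j(t) = 60·t^2 + 48·t + 12. En substituant t = 1: j(1) = 120.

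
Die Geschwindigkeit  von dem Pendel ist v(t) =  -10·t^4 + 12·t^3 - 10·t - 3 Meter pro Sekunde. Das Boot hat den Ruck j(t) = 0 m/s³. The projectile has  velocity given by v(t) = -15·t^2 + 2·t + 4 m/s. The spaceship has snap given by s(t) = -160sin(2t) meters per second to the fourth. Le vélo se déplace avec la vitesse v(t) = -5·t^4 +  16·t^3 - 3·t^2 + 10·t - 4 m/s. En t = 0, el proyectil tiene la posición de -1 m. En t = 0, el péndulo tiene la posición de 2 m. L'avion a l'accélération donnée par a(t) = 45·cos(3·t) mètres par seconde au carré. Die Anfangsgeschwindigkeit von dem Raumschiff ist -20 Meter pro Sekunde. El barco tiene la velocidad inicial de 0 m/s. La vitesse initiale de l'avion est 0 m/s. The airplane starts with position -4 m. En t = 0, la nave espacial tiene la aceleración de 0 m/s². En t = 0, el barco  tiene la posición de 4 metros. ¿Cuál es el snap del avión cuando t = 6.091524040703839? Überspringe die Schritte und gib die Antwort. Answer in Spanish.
s(6.091524040703839) = -339.876450661977.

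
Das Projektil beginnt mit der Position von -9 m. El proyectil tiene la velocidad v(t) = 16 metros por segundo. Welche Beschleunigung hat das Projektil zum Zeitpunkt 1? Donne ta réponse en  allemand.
Wir müssen unsere Gleichung für die Geschwindigkeit v(t) = 16 1-mal ableiten. Mit d/dt von v(t) finden wir a(t) = 0. Wir haben die Beschleunigung a(t) = 0. Durch Einsetzen von t = 1: a(1) = 0.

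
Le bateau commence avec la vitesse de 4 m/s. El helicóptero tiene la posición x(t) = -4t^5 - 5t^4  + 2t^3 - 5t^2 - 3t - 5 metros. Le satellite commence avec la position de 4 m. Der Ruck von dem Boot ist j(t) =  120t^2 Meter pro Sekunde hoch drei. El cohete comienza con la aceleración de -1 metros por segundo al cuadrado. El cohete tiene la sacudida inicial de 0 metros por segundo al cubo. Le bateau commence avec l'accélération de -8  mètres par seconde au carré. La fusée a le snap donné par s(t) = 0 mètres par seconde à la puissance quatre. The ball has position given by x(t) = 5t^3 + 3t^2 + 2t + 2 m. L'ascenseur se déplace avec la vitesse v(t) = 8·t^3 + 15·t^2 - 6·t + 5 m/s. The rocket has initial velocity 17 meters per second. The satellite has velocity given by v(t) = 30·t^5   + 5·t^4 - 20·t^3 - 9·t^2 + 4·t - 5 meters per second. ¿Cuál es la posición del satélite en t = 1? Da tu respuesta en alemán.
Um dies zu lösen, müssen wir 1 Integral unserer Gleichung für die Geschwindigkeit v(t) = 30·t^5 + 5·t^4 - 20·t^3 - 9·t^2 + 4·t - 5 finden. Mit ∫v(t)dt und Anwendung von x(0) = 4, finden wir x(t) = 5·t^6 + t^5 - 5·t^4 - 3·t^3 + 2·t^2 - 5·t + 4. Wir haben die Position x(t) = 5·t^6 + t^5 - 5·t^4 - 3·t^3 + 2·t^2 - 5·t + 4. Durch Einsetzen von t = 1: x(1) = -1.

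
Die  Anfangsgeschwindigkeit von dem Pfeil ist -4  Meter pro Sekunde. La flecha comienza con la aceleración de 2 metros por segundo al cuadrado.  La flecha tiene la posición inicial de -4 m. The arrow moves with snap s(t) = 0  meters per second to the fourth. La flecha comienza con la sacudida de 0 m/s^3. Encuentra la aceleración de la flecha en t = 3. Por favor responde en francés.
Pour résoudre ceci, nous devons prendre 2 primitives de notre équation du snap s(t) = 0. La primitive du snap est le jerk. En utilisant j(0) = 0, nous obtenons j(t) = 0. En intégrant le jerk et en utilisant la condition initiale a(0) = 2, nous obtenons a(t) = 2. Nous avons l'accélération a(t) = 2. En substituant t = 3: a(3) = 2.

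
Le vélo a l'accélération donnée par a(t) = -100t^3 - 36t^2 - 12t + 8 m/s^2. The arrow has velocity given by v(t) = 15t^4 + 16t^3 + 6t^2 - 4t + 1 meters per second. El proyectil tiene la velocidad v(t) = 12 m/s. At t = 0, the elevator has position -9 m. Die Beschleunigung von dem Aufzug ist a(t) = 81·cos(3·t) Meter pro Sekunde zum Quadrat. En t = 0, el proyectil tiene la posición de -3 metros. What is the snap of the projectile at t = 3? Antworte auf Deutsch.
Wir müssen unsere Gleichung für die Geschwindigkeit v(t) = 12 3-mal ableiten. Mit d/dt von v(t) finden wir a(t) = 0. Durch Ableiten von der Beschleunigung erhalten wir den Ruck: j(t) = 0. Durch Ableiten von dem Ruck erhalten wir den Snap: s(t) = 0. Wir haben den Snap s(t) = 0. Durch Einsetzen von t = 3: s(3) = 0.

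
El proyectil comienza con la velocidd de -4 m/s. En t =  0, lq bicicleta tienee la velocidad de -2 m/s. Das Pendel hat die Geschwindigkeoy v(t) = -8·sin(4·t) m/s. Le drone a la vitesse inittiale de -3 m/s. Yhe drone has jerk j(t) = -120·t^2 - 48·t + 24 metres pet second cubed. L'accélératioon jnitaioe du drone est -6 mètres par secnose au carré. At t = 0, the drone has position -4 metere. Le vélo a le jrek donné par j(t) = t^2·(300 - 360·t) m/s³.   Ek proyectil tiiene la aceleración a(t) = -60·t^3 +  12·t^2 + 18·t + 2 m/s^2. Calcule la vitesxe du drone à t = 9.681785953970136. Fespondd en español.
Para resolver esto, necesitamos tomar 2 integrales de nuestra ecuación de la sacudida j(t) = -120·t^2 - 48·t + 24. Tomando ∫j(t)dt y aplicando a(0) = -6, encontramos a(t) = -40·t^3 - 24·t^2 + 24·t - 6. La antiderivada de la aceleración es la velocidad. Usando v(0) = -3, obtenemos v(t) = -10·t^4 - 8·t^3 + 12·t^2 - 6·t - 3. Tenemos la velocidad v(t) = -10·t^4 - 8·t^3 + 12·t^2 - 6·t - 3. Sustituyendo t = 9.681785953970136: v(9.681785953970136) = -94062.7907229140.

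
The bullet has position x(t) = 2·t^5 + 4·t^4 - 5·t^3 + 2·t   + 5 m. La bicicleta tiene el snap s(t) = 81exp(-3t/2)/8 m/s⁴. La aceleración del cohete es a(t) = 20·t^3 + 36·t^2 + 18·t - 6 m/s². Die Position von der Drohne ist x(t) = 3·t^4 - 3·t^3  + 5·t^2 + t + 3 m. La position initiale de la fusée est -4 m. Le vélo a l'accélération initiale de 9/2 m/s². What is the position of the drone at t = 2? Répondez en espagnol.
Usando x(t) = 3·t^4 - 3·t^3 + 5·t^2 + t + 3 y sustituyendo t = 2, encontramos x = 49.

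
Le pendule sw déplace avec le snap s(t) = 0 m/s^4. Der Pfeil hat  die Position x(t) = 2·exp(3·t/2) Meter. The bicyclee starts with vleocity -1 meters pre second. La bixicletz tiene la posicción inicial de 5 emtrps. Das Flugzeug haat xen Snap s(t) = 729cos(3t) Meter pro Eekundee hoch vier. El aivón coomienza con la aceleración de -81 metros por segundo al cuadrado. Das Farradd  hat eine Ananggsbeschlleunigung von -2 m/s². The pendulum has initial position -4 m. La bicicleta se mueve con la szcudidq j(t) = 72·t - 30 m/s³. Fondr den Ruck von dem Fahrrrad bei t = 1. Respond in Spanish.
De la ecuación de la sacudida j(t) = 72·t - 30, sustituimos t = 1 para obtener j = 42.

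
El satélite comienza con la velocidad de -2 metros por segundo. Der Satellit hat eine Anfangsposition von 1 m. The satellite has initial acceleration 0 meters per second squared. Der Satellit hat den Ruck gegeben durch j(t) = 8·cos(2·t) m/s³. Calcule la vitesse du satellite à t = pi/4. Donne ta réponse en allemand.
Wir müssen unsere Gleichung für den Ruck j(t) = 8·cos(2·t) 2-mal integrieren. Mit ∫j(t)dt und Anwendung von a(0) = 0, finden wir a(t) = 4·sin(2·t). Mit ∫a(t)dt und Anwendung von v(0) = -2, finden wir v(t) = -2·cos(2·t). Wir haben die Geschwindigkeit v(t) = -2·cos(2·t). Durch Einsetzen von t = pi/4: v(pi/4) = 0.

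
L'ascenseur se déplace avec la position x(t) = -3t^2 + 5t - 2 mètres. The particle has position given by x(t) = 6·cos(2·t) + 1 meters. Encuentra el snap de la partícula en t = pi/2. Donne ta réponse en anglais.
Starting from position x(t) = 6·cos(2·t) + 1, we take 4 derivatives. Taking d/dt of x(t), we find v(t) = -12·sin(2·t). Taking d/dt of v(t), we find a(t) = -24·cos(2·t). The derivative of acceleration gives jerk: j(t) = 48·sin(2·t). Taking d/dt of j(t), we find s(t) = 96·cos(2·t). From the given snap equation s(t) = 96·cos(2·t), we substitute t = pi/2 to get s = -96.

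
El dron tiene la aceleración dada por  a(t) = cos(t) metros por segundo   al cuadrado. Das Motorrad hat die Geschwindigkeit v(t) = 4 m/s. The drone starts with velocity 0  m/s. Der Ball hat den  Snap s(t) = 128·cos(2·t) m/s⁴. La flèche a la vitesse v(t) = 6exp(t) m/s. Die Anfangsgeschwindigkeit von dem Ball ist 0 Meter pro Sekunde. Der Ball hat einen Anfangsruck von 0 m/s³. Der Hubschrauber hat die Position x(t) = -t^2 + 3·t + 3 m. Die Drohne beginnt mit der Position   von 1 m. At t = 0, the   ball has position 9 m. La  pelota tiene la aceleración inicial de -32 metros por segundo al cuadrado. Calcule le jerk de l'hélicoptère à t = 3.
Nous devons dériver notre équation de la position x(t) = -t^2 + 3·t + 3 3 fois. En dérivant la position, nous obtenons la vitesse: v(t) = 3 - 2·t. En prenant d/dt de v(t), nous trouvons a(t) = -2. En dérivant l'accélération, nous obtenons le jerk: j(t) = 0. En utilisant j(t) = 0 et en substituant t = 3, nous trouvons j = 0.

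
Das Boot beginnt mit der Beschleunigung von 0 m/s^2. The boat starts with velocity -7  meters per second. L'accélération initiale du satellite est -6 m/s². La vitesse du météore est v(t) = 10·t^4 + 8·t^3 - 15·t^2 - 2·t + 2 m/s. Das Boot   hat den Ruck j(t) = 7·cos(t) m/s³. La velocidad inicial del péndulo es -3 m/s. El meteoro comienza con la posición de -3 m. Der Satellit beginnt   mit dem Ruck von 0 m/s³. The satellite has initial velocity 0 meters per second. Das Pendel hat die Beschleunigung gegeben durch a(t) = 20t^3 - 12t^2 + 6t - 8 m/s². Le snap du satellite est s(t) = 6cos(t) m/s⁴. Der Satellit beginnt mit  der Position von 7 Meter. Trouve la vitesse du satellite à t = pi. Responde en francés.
Nous devons intégrer notre équation du snap s(t) = 6·cos(t) 3 fois. L'intégrale du snap, avec j(0) = 0, donne le jerk: j(t) = 6·sin(t). En intégrant le jerk et en utilisant la condition initiale a(0) = -6, nous obtenons a(t) = -6·cos(t). L'intégrale de l'accélération est la vitesse. En utilisant v(0) = 0, nous obtenons v(t) = -6·sin(t). En utilisant v(t) = -6·sin(t) et en substituant t = pi, nous trouvons v = 0.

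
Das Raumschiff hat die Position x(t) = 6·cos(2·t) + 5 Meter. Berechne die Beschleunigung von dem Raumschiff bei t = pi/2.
Ausgehend von der Position x(t) = 6·cos(2·t) + 5, nehmen wir 2 Ableitungen. Die Ableitung von der Position ergibt die Geschwindigkeit: v(t) = -12·sin(2·t). Durch Ableiten von der Geschwindigkeit erhalten wir die Beschleunigung: a(t) = -24·cos(2·t). Aus der Gleichung für die Beschleunigung a(t) = -24·cos(2·t), setzen wir t = pi/2 ein und erhalten a = 24.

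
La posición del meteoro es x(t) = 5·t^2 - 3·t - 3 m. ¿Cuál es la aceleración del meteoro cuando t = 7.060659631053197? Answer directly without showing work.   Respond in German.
Die Beschleunigung bei t = 7.060659631053197 ist a = 10.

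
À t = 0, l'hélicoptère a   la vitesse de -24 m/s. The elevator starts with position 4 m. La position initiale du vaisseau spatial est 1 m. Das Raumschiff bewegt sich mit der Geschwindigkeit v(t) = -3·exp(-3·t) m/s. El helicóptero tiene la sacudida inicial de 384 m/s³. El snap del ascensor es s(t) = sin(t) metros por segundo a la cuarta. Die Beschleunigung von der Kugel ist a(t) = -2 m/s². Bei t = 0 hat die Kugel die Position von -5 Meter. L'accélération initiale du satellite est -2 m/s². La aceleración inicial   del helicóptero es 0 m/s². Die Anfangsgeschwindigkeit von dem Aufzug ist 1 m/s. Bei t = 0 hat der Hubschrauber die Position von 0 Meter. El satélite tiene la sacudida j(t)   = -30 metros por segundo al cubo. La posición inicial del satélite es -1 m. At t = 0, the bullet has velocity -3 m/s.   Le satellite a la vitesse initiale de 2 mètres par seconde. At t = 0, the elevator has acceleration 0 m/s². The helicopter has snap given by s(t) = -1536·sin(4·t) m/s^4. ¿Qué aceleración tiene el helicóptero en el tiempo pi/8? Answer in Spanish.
Para resolver esto, necesitamos tomar 2 integrales de nuestra ecuación del snap s(t) = -1536·sin(4·t). La antiderivada del snap es la sacudida. Usando j(0) = 384, obtenemos j(t) = 384·cos(4·t). La antiderivada de la sacudida es la aceleración. Usando a(0) = 0, obtenemos a(t) = 96·sin(4·t). Tenemos la aceleración a(t) = 96·sin(4·t). Sustituyendo t = pi/8: a(pi/8) = 96.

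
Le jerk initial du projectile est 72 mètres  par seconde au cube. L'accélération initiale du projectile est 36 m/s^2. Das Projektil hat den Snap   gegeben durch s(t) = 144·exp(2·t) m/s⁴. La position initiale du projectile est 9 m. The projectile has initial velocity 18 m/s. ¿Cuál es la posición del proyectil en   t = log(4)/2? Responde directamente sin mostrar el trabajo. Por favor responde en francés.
À t = log(4)/2, x = 36.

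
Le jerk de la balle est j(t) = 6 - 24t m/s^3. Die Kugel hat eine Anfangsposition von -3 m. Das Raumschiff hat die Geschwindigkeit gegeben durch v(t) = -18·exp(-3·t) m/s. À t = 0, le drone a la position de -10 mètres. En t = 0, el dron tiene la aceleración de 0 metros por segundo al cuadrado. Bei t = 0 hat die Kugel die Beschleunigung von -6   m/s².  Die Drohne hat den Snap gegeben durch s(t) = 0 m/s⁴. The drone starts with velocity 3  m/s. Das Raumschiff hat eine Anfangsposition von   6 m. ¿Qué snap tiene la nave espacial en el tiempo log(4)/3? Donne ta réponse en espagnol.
Partiendo de la velocidad v(t) = -18·exp(-3·t), tomamos 3 derivadas. Derivando la velocidad, obtenemos la aceleración: a(t) = 54·exp(-3·t). Derivando la aceleración, obtenemos la sacudida: j(t) = -162·exp(-3·t). La derivada de la sacudida da el snap: s(t) = 486·exp(-3·t). De la ecuación del snap s(t) = 486·exp(-3·t), sustituimos t = log(4)/3 para obtener s = 243/2.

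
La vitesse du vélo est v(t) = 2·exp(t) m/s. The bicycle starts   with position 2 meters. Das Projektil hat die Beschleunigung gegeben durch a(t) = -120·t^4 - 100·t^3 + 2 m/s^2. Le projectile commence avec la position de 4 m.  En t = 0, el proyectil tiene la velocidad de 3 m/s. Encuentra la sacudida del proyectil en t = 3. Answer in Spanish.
Partiendo de la aceleración a(t) = -120·t^4 - 100·t^3 + 2, tomamos 1 derivada. Derivando la aceleración, obtenemos la sacudida: j(t) = -480·t^3 - 300·t^2. De la ecuación de la sacudida j(t) = -480·t^3 - 300·t^2, sustituimos t = 3 para obtener j = -15660.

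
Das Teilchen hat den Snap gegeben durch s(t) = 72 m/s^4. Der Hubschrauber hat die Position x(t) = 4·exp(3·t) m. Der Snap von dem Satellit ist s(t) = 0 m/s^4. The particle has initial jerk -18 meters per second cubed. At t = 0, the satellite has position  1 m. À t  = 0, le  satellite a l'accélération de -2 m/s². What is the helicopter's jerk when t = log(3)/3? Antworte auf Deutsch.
Ausgehend von der Position x(t) = 4·exp(3·t), nehmen wir 3 Ableitungen. Durch Ableiten von der Position erhalten wir die Geschwindigkeit: v(t) = 12·exp(3·t). Mit d/dt von v(t) finden wir a(t) = 36·exp(3·t). Durch Ableiten von der Beschleunigung erhalten wir den Ruck: j(t) = 108·exp(3·t). Mit j(t) = 108·exp(3·t) und Einsetzen von t = log(3)/3, finden wir j = 324.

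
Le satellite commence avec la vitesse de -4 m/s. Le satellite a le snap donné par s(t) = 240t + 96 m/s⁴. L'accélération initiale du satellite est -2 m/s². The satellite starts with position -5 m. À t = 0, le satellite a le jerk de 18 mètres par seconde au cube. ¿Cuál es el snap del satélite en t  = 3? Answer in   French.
Nous avons le snap s(t) = 240·t + 96. En substituant t = 3: s(3) = 816.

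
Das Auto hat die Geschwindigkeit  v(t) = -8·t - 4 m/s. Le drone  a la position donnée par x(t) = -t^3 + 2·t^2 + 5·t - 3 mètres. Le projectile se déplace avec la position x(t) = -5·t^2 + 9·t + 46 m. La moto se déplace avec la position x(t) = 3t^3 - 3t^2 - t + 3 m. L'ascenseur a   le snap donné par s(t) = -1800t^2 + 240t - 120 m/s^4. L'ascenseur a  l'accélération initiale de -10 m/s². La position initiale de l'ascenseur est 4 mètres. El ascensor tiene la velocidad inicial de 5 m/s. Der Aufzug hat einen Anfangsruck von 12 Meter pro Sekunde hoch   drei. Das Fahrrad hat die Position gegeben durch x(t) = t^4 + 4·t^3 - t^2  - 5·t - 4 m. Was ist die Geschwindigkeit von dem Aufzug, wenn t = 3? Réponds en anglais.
We must find the antiderivative of our snap equation s(t) = -1800·t^2 + 240·t - 120 3 times. Integrating snap and using the initial condition j(0) = 12, we get j(t) = -600·t^3 + 120·t^2 - 120·t + 12. Finding the integral of j(t) and using a(0) = -10: a(t) = -150·t^4 + 40·t^3 - 60·t^2 + 12·t - 10. The integral of acceleration is velocity. Using v(0) = 5, we get v(t) = -30·t^5 + 10·t^4 - 20·t^3 + 6·t^2 - 10·t + 5. Using v(t) = -30·t^5 + 10·t^4 - 20·t^3 + 6·t^2 - 10·t + 5 and substituting t = 3, we find v = -6991.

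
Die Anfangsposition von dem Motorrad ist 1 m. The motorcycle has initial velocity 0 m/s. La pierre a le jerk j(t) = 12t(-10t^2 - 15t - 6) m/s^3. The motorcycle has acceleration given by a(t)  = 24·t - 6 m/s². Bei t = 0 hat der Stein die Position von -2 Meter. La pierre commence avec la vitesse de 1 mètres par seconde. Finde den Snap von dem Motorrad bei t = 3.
Wir müssen unsere Gleichung für die Beschleunigung a(t) = 24·t - 6 2-mal ableiten. Durch Ableiten von der Beschleunigung erhalten wir den Ruck: j(t) = 24. Durch Ableiten von dem Ruck erhalten wir den Snap: s(t) = 0. Aus der Gleichung für den Snap s(t) = 0, setzen wir t = 3 ein und erhalten s = 0.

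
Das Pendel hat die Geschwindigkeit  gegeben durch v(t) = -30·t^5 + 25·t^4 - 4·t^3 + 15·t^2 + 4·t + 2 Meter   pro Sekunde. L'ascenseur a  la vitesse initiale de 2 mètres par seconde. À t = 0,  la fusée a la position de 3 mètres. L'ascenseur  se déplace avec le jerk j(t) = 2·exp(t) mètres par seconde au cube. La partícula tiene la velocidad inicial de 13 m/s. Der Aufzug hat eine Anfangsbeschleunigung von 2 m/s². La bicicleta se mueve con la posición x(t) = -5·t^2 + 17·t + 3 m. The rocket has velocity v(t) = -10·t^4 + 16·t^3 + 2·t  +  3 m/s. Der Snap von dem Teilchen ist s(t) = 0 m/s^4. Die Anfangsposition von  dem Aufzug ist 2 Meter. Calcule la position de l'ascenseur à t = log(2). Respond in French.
Nous devons trouver l'intégrale de notre équation du jerk j(t) = 2·exp(t) 3 fois. L'intégrale du jerk, avec a(0) = 2, donne l'accélération: a(t) = 2·exp(t). L'intégrale de l'accélération, avec v(0) = 2, donne la vitesse: v(t) = 2·exp(t). La primitive de la vitesse est la position. En utilisant x(0) = 2, nous obtenons x(t) = 2·exp(t). En utilisant x(t) = 2·exp(t) et en substituant t = log(2), nous trouvons x = 4.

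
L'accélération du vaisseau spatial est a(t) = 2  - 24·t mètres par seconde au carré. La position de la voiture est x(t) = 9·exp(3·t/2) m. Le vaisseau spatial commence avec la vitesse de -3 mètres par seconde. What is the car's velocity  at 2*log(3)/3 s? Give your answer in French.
Nous devons dériver notre équation de la position x(t) = 9·exp(3·t/2) 1 fois. En dérivant la position, nous obtenons la vitesse: v(t) = 27·exp(3·t/2)/2. Nous avons la vitesse v(t) = 27·exp(3·t/2)/2. En substituant t = 2*log(3)/3: v(2*log(3)/3) = 81/2.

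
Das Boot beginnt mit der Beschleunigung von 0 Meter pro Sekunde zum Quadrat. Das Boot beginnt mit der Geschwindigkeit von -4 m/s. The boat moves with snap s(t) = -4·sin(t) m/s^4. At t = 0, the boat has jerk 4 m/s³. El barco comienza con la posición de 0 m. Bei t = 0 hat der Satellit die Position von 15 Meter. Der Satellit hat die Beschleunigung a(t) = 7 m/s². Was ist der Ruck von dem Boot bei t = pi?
Ausgehend von dem Snap s(t) = -4·sin(t), nehmen wir 1 Integral. Durch Integration von dem Snap und Verwendung der Anfangsbedingung j(0) = 4, erhalten wir j(t) = 4·cos(t). Wir haben den Ruck j(t) = 4·cos(t). Durch Einsetzen von t = pi: j(pi) = -4.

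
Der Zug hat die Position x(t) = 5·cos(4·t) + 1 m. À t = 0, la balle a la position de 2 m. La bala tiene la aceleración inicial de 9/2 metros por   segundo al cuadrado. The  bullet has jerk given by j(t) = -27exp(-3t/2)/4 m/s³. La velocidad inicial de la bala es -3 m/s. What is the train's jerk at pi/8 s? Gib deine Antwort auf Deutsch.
Wir müssen unsere Gleichung für die Position x(t) = 5·cos(4·t) + 1 3-mal ableiten. Die Ableitung von der Position ergibt die Geschwindigkeit: v(t) = -20·sin(4·t). Durch Ableiten von der Geschwindigkeit erhalten wir die Beschleunigung: a(t) = -80·cos(4·t). Durch Ableiten von der Beschleunigung erhalten wir den Ruck: j(t) = 320·sin(4·t). Aus der Gleichung für den Ruck j(t) = 320·sin(4·t), setzen wir t = pi/8 ein und erhalten j = 320.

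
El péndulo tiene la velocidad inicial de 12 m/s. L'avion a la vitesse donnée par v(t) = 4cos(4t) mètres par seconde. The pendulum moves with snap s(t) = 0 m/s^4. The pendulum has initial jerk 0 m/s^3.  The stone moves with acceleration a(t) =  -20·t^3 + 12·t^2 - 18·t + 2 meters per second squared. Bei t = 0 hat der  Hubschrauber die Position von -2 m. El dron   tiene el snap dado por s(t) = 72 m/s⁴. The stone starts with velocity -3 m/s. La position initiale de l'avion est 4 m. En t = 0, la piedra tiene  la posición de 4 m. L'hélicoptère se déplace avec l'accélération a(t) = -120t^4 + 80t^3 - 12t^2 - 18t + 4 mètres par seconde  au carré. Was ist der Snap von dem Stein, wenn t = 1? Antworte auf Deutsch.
Wir müssen unsere Gleichung für die Beschleunigung a(t) = -20·t^3 + 12·t^2 - 18·t + 2 2-mal ableiten. Durch Ableiten von der Beschleunigung erhalten wir den Ruck: j(t) = -60·t^2 + 24·t - 18. Die Ableitung von dem Ruck ergibt den Snap: s(t) = 24 - 120·t. Aus der Gleichung für den Snap s(t) = 24 - 120·t, setzen wir t = 1 ein und erhalten s = -96.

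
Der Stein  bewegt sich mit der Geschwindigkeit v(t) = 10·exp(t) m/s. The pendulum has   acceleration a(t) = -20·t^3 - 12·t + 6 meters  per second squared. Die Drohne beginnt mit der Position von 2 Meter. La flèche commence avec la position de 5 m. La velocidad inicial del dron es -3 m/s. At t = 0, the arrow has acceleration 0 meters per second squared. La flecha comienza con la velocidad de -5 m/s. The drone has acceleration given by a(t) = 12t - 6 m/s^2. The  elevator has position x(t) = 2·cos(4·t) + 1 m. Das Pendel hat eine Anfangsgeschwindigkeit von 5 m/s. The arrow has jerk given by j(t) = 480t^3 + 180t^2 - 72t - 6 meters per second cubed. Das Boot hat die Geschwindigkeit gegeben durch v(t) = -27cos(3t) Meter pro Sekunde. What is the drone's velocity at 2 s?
We must find the integral of our acceleration equation a(t) = 12·t - 6 1 time. The integral of acceleration, with v(0) = -3, gives velocity: v(t) = 6·t^2 - 6·t - 3. We have velocity v(t) = 6·t^2 - 6·t - 3. Substituting t = 2: v(2) = 9.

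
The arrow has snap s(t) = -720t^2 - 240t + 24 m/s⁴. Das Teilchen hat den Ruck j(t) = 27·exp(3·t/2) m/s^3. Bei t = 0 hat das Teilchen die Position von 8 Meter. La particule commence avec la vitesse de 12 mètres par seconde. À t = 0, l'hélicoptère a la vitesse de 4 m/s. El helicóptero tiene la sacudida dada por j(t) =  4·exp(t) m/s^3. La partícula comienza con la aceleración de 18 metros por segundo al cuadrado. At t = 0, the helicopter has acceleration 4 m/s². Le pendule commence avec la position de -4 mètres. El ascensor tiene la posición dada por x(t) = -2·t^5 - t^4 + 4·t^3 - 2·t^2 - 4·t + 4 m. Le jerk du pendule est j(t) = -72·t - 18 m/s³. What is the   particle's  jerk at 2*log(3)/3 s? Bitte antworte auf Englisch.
We have jerk j(t) = 27·exp(3·t/2). Substituting t = 2*log(3)/3: j(2*log(3)/3) = 81.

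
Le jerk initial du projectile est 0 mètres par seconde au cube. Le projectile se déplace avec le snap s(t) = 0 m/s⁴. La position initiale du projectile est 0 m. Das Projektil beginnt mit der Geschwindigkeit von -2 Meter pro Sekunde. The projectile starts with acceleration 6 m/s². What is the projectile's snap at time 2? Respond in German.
Aus der Gleichung für den Snap s(t) = 0, setzen wir t = 2 ein und erhalten s = 0.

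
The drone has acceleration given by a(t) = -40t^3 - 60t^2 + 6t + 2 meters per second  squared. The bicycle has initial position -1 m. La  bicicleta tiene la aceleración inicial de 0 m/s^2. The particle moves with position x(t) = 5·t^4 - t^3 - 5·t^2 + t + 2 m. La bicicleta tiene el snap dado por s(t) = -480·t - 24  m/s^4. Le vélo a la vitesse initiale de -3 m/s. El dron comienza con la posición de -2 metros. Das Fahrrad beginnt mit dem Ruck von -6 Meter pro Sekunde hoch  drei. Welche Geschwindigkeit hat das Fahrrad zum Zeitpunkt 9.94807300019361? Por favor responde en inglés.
Starting from snap s(t) = -480·t - 24, we take 3 integrals. The integral of snap is jerk. Using j(0) = -6, we get j(t) = -240·t^2 - 24·t - 6. The integral of jerk is acceleration. Using a(0) = 0, we get a(t) = 2·t·(-40·t^2 - 6·t - 3). The integral of acceleration is velocity. Using v(0) = -3, we get v(t) = -20·t^4 - 4·t^3 - 3·t^2 - 3. We have velocity v(t) = -20·t^4 - 4·t^3 - 3·t^2 - 3. Substituting t = 9.94807300019361: v(9.94807300019361) = -200115.988186300.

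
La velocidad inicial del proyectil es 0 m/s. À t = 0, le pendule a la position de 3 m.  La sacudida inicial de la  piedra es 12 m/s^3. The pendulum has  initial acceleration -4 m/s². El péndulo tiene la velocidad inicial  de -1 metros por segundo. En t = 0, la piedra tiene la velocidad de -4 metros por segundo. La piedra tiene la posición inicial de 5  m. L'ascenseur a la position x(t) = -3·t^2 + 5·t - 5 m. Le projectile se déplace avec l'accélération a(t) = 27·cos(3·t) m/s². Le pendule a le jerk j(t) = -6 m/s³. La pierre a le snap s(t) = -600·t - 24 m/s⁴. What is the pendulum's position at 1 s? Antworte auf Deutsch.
Um dies zu lösen, müssen wir 3 Integrale unserer Gleichung für den Ruck j(t) = -6 finden. Die Stammfunktion von dem Ruck ist die Beschleunigung. Mit a(0) = -4 erhalten wir a(t) = -6·t - 4. Durch Integration von der Beschleunigung und Verwendung der Anfangsbedingung v(0) = -1, erhalten wir v(t) = -3·t^2 - 4·t - 1. Durch Integration von der Geschwindigkeit und Verwendung der Anfangsbedingung x(0) = 3, erhalten wir x(t) = -t^3 - 2·t^2 - t + 3. Mit x(t) = -t^3 - 2·t^2 - t + 3 und Einsetzen von t = 1, finden wir x = -1.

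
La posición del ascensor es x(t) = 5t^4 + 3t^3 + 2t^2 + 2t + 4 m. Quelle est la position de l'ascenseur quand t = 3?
De l'équation de la position x(t) = 5·t^4 + 3·t^3 + 2·t^2 + 2·t + 4, nous substituons t = 3 pour obtenir x = 514.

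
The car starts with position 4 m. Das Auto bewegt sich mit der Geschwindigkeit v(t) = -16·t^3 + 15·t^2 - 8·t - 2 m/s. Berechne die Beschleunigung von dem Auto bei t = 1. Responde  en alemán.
Ausgehend von der Geschwindigkeit v(t) = -16·t^3 + 15·t^2 - 8·t - 2, nehmen wir 1 Ableitung. Durch Ableiten von der Geschwindigkeit erhalten wir die Beschleunigung: a(t) = -48·t^2 + 30·t - 8. Mit a(t) = -48·t^2 + 30·t - 8 und Einsetzen von t = 1, finden wir a = -26.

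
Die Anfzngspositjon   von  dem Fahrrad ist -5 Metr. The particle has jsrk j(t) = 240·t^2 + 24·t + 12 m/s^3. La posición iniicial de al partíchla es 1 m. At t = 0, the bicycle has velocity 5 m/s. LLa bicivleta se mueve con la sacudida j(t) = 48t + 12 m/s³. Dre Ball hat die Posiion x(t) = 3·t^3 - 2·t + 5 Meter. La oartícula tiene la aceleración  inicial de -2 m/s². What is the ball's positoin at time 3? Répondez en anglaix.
We have position x(t) = 3·t^3 - 2·t + 5. Substituting t = 3: x(3) = 80.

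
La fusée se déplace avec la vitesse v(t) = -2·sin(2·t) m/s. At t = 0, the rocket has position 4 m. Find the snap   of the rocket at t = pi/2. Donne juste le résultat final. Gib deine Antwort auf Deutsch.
Der Snap bei t = pi/2 ist s = -16.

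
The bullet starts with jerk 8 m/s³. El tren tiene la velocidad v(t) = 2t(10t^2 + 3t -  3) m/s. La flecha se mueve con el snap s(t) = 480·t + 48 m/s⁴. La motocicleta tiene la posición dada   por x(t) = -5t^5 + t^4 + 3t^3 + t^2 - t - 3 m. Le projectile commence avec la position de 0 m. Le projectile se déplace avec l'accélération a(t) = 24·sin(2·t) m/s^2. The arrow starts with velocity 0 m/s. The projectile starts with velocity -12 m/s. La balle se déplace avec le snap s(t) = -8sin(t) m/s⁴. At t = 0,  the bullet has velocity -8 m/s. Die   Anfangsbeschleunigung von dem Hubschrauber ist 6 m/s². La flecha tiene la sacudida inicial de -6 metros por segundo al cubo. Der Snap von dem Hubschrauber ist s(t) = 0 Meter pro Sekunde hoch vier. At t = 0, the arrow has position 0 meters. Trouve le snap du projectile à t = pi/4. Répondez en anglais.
To solve this, we need to take 2 derivatives of our acceleration equation a(t) = 24·sin(2·t). The derivative of acceleration gives jerk: j(t) = 48·cos(2·t). Taking d/dt of j(t), we find s(t) = -96·sin(2·t). Using s(t) = -96·sin(2·t) and substituting t = pi/4, we find s = -96.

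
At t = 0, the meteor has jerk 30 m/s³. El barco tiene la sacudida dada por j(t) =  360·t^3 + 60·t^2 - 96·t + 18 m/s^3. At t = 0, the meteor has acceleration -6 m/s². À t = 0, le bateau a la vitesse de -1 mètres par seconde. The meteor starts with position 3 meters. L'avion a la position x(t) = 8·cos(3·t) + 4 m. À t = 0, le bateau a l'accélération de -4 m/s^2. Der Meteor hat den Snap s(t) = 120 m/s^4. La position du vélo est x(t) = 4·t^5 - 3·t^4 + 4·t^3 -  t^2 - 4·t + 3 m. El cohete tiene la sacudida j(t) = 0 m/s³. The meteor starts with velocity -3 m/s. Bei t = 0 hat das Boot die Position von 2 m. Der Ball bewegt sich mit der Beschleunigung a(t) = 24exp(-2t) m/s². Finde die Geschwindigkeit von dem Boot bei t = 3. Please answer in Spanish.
Debemos encontrar la antiderivada de nuestra ecuación de la sacudida j(t) = 360·t^3 + 60·t^2 - 96·t + 18 2 veces. La integral de la sacudida, con a(0) = -4, da la aceleración: a(t) = 90·t^4 + 20·t^3 - 48·t^2 + 18·t - 4. Integrando la aceleración y usando la condición inicial v(0) = -1, obtenemos v(t) = 18·t^5 + 5·t^4 - 16·t^3 + 9·t^2 - 4·t - 1. De la ecuación de la velocidad v(t) = 18·t^5 + 5·t^4 - 16·t^3 + 9·t^2 - 4·t - 1, sustituimos t = 3 para obtener v = 4415.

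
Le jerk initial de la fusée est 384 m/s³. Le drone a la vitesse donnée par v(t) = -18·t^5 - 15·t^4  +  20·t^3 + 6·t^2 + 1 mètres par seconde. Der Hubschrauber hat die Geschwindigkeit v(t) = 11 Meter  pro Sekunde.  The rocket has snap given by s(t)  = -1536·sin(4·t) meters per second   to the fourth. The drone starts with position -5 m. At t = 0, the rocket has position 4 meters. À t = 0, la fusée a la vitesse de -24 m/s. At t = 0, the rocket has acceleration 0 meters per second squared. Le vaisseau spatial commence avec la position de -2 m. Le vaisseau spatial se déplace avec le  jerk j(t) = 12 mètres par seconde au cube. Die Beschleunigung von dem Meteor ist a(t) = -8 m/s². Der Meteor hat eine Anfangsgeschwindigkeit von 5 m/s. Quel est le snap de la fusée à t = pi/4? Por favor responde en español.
De la ecuación del snap s(t) = -1536·sin(4·t), sustituimos t = pi/4 para obtener s = 0.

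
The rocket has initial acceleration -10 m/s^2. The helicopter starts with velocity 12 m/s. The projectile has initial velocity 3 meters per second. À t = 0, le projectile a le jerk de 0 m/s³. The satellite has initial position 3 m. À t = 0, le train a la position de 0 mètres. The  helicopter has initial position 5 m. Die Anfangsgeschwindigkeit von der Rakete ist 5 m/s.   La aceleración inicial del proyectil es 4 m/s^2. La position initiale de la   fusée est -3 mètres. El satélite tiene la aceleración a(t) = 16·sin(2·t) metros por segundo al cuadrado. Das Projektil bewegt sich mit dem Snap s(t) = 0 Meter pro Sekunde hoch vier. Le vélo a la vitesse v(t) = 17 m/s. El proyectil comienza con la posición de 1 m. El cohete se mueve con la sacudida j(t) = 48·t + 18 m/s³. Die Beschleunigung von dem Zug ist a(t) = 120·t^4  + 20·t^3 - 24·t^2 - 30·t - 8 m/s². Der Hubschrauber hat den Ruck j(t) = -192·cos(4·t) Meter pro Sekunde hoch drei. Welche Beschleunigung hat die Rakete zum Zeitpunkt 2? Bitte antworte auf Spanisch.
Para resolver esto, necesitamos tomar 1 integral de nuestra ecuación de la sacudida j(t) = 48·t + 18. Integrando la sacudida y usando la condición inicial a(0) = -10, obtenemos a(t) = 24·t^2 + 18·t - 10. Usando a(t) = 24·t^2 + 18·t - 10 y sustituyendo t = 2, encontramos a = 122.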